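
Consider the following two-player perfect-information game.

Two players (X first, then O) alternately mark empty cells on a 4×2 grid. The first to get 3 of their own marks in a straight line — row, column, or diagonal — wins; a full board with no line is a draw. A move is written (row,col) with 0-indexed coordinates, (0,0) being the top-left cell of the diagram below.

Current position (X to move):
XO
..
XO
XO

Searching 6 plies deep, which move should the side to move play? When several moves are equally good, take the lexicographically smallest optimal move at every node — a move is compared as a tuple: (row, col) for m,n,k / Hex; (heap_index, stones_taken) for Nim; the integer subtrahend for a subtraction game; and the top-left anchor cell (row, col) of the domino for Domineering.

p1 X@[XO/../XO/XO]: (1,0)[XO/X./XO/XO]+1* (1,1)[XO/.X/XO/XO]+0
p2 O@[XO/X./XO/XO] terminal -1; root [XO/../XO/XO] d6

X's best at [XO/../XO/XO]: (1,0)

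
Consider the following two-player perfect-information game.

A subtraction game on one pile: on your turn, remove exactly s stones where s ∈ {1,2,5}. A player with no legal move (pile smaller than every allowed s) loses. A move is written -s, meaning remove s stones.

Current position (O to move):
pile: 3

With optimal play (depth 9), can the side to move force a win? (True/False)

p1 O@[3]: -1[2]-1* -2[1]-1
p2 X@[2]: -1[1]-1 -2[0]+1*
p3 O@[0] terminal -1; root [3] d9

O winning at [3]: False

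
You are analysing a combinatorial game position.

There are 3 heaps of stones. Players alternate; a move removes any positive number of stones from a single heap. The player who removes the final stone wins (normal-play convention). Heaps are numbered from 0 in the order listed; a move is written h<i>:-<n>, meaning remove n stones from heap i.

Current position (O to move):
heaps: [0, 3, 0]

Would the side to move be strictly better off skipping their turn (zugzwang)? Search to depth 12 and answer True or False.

p1 O@[(0,3,0)]: h1:-1[(0,2,0)]-1 h1:-2[(0,1,0)]-1 h1:-3[(0,0,0)]+1*
p2 X@[(0,0,0)] terminal -1; root [(0,3,0)] d12
if O skipped the turn, X would face:
~ p1 X@[(0,3,0)]: h1:-1[(0,2,0)]-1 h1:-2[(0,1,0)]-1 h1:-3[(0,0,0)]+1*
~ p2 O@[(0,0,0)] terminal -1; root [(0,3,0)] d12
compare (O): move=+1 vs pass=-1

zugzwang((0,3,0), O) = False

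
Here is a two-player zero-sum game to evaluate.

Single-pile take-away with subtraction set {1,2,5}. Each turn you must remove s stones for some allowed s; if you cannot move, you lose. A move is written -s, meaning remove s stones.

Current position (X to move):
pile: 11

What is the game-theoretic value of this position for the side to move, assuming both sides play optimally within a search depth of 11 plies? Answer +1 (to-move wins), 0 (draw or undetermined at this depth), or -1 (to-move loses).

value(11, X) = +1

ply 1, X at 11 | -1=-1→10; -2=+1→9*; -5=+1→6
ply 2, O at 9 | -1=-1→8*; -2=-1→7; -5=-1→4
ply 3, X at 8 | -1=-1→7; -2=+1→6*; -5=+1→3
ply 4, O at 6 | -1=-1→5*; -2=-1→4; -5=-1→1
ply 5, X at 5 | -1=-1→4; -2=+1→3*; -5=+1→0
ply 6, O at 3 | -1=-1→2*; -2=-1→1
ply 7, X at 2 | -1=-1→1; -2=+1→0*
ply 8: 0 is terminal -1 (O); from 11 depth 11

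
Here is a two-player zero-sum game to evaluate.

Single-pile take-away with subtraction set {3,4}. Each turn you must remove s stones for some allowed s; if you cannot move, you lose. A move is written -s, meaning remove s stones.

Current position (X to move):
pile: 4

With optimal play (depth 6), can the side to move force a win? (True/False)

X winning at [4]: True

ply 1, X at 4 | -3=+1→1*; -4=+1→0
ply 2: 1 is terminal -1 (O); from 4 depth 6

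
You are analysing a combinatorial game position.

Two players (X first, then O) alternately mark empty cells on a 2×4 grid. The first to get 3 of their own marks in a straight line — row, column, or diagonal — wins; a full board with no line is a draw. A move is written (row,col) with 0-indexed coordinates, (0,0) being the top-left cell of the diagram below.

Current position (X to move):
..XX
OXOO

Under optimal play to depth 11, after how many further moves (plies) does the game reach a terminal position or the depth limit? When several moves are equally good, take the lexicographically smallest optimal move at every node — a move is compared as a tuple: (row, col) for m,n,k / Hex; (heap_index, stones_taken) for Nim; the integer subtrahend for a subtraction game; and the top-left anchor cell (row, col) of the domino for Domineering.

PV length from [..XX/OXOO]: 1 ply

[..XX/OXOO] X move#1: (0,0):+0/X.XX/OXOO, (0,1):+1/.XXX/OXOO*
[.XXX/OXOO] end (terminal -1, O#2); searched ..XX/OXOO to 11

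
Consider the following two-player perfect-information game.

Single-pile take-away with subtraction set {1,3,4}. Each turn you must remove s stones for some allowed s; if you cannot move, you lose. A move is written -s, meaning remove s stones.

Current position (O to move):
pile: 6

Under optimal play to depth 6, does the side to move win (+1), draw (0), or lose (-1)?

value(6, O) = +1

[6] O move#1: -1:-1/5, -3:-1/3, -4:+1/2*
[2] X move#2: -1:-1/1*
[1] O move#3: -1:+1/0*
[0] end (terminal -1, X#4); searched 6 to 6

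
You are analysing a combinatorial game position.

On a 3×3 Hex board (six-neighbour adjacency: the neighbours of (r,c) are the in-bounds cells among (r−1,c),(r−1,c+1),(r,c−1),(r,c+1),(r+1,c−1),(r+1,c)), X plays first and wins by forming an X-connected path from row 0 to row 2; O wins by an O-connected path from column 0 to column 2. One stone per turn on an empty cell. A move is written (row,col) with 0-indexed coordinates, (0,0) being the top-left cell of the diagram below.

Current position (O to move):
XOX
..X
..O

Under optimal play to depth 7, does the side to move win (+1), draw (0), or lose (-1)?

value(XOX/..X/..O, O) = -1

ply 1, O at XOX/..X/..O | (1,0)=-1→XOX/O.X/..O*; (1,1)=-1→XOX/.OX/..O; (2,0)=-1→XOX/..X/O.O; (2,1)=-1→XOX/..X/.OO
ply 2, X at XOX/O.X/..O | (1,1)=+1→XOX/OXX/..O*; (2,0)=+1→XOX/O.X/X.O; (2,1)=+1→XOX/O.X/.XO
ply 3, O at XOX/OXX/..O | (2,0)=-1→XOX/OXX/O.O*; (2,1)=-1→XOX/OXX/.OO
ply 4, X at XOX/OXX/O.O | (2,1)=+1→XOX/OXX/OXO*
ply 5: XOX/OXX/OXO is terminal -1 (O); from XOX/..X/..O depth 7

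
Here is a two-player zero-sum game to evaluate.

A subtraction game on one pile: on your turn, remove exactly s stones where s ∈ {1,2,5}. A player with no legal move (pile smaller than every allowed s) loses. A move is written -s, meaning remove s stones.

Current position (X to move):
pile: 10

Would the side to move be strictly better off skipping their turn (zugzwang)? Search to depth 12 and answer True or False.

zugzwang(10, X) = False

ply 1, X at 10 | -1=+1→9*; -2=-1→8; -5=-1→5
ply 2, O at 9 | -1=-1→8*; -2=-1→7; -5=-1→4
ply 3, X at 8 | -1=-1→7; -2=+1→6*; -5=+1→3
ply 4, O at 6 | -1=-1→5*; -2=-1→4; -5=-1→1
ply 5, X at 5 | -1=-1→4; -2=+1→3*; -5=+1→0
ply 6, O at 3 | -1=-1→2*; -2=-1→1
ply 7, X at 2 | -1=-1→1; -2=+1→0*
ply 8: 0 is terminal -1 (O); from 10 depth 12
pass branch (O moves first from the same position):
  | ply 1, O at 10 | -1=+1→9*; -2=-1→8; -5=-1→5
  | ply 2, X at 9 | -1=-1→8*; -2=-1→7; -5=-1→4
  | ply 3, O at 8 | -1=-1→7; -2=+1→6*; -5=+1→3
  | ply 4, X at 6 | -1=-1→5*; -2=-1→4; -5=-1→1
  | ply 5, O at 5 | -1=-1→4; -2=+1→3*; -5=+1→0
  | ply 6, X at 3 | -1=-1→2*; -2=-1→1
  | ply 7, O at 2 | -1=-1→1; -2=+1→0*
  | ply 8: 0 is terminal -1 (X); from 10 depth 12
X moving scores +1; X passing scores -1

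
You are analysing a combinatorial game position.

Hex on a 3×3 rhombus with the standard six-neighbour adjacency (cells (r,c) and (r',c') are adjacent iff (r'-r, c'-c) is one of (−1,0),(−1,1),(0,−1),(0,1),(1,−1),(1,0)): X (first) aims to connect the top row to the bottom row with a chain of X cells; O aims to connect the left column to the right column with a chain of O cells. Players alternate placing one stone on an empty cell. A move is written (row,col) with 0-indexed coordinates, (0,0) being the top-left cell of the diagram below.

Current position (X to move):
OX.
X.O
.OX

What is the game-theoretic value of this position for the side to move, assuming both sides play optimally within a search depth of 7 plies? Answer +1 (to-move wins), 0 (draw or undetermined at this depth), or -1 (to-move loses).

value(OX./X.O/.OX, X) = +1

p1 X@[OX./X.O/.OX]: (0,2)[OXX/X.O/.OX]-1 (1,1)[OX./XXO/.OX]-1 (2,0)[OX./X.O/XOX]+1*
p2 O@[OX./X.O/XOX] terminal -1; root [OX./X.O/.OX] d7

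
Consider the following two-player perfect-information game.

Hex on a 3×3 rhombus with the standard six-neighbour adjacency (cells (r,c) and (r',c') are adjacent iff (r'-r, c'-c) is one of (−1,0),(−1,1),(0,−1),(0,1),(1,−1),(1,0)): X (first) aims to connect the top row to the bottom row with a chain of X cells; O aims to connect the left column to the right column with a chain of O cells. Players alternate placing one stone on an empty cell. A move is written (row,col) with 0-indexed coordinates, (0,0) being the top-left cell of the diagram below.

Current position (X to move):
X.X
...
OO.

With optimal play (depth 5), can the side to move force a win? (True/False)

X winning at [X.X/.../OO.]: False

[X.X/.../OO.] X move#1: (0,1):-1/XXX/.../OO.*, (1,0):-1/X.X/X../OO., (1,1):-1/X.X/.X./OO., (1,2):-1/X.X/..X/OO., (2,2):-1/X.X/.../OOX
[XXX/.../OO.] O move#2: (1,0):+1/XXX/O../OO.*, (1,1):+1/XXX/.O./OO., (1,2):+1/XXX/..O/OO., (2,2):+1/XXX/.../OOO
[XXX/O../OO.] X move#3: (1,1):-1/XXX/OX./OO.*, (1,2):-1/XXX/O.X/OO., (2,2):-1/XXX/O../OOX
[XXX/OX./OO.] O move#4: (1,2):+1/XXX/OXO/OO.*, (2,2):+1/XXX/OX./OOO
[XXX/OXO/OO.] end (terminal -1, X#5); searched X.X/.../OO. to 5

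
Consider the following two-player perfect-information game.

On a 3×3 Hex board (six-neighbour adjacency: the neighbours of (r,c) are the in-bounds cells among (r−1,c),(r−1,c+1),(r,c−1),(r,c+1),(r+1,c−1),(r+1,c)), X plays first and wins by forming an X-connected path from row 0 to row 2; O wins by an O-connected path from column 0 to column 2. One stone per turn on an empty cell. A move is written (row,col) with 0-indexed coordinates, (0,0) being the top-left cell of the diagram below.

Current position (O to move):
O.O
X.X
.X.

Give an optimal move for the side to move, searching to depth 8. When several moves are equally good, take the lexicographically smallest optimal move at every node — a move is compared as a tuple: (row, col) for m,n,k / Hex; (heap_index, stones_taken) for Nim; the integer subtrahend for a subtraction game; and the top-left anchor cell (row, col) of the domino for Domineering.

[O.O/X.X/.X.] O move#1: (0,1):+1/OOO/X.X/.X.*, (1,1):+1/O.O/XOX/.X., (2,0):+1/O.O/X.X/OX., (2,2):-1/O.O/X.X/.XO
[OOO/X.X/.X.] end (terminal -1, X#2); searched O.O/X.X/.X. to 8

O's best at [O.O/X.X/.X.]: (0,1)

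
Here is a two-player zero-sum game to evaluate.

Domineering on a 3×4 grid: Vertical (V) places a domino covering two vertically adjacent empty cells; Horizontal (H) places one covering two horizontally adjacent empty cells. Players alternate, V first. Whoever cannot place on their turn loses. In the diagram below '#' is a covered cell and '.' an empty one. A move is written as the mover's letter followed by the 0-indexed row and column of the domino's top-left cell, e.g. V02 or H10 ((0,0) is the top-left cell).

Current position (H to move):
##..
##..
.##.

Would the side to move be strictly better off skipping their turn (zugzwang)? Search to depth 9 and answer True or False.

[##../##../.##.] H move#1: H02:-1/####/##../.##., H12:+1/##../####/.##.*
[##../####/.##.] end (terminal -1, V#2); searched ##../##../.##. to 9
if H skipped the turn, V would face:
~ [##../##../.##.] V move#1: V02:+1/###./###./.##.*, V03:+1/##.#/##.#/.##., V13:-1/##../##.#/.###
~ [###./###./.##.] end (terminal -1, H#2); searched ##../##../.##. to 9
compare (H): move=+1 vs pass=-1

zugzwang(##../##../.##., H) = False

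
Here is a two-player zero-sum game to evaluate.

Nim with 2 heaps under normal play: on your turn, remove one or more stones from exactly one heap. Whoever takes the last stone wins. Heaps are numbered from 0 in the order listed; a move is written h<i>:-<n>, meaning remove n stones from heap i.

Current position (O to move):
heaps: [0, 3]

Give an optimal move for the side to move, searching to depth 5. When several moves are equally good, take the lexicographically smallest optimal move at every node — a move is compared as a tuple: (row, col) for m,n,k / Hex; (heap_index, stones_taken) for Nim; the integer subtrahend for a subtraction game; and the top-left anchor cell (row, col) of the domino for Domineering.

O's best at [(0,3)]: h1:-3

ply 1, O at (0,3) | h1:-1=-1→(0,2); h1:-2=-1→(0,1); h1:-3=+1→(0,0)*
ply 2: (0,0) is terminal -1 (X); from (0,3) depth 5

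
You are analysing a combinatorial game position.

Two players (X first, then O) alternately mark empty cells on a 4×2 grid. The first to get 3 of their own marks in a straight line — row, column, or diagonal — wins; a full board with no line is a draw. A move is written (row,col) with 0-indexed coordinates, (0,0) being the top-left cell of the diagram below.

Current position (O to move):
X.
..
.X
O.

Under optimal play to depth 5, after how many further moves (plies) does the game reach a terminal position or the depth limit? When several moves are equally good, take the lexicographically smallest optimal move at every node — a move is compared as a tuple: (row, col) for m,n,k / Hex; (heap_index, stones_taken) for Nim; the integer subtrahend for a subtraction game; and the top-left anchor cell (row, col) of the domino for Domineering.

ply 1, O at X./../.X/O. | (0,1)=+0→XO/../.X/O.*; (1,0)=+0→X./O./.X/O.; (1,1)=+0→X./.O/.X/O.; (2,0)=+0→X./../OX/O.; (3,1)=+0→X./../.X/OO
ply 2, X at XO/../.X/O. | (1,0)=+0→XO/X./.X/O.*; (1,1)=+0→XO/.X/.X/O.; (2,0)=+0→XO/../XX/O.; (3,1)=+0→XO/../.X/OX
ply 3, O at XO/X./.X/O. | (1,1)=-1→XO/XO/.X/O.; (2,0)=+0→XO/X./OX/O.*; (3,1)=-1→XO/X./.X/OO
ply 4, X at XO/X./OX/O. | (1,1)=+0→XO/XX/OX/O.*; (3,1)=+0→XO/X./OX/OX
ply 5, O at XO/XX/OX/O. | (3,1)=+0→XO/XX/OX/OO*
ply 6: XO/XX/OX/OO is terminal +0 (X); from X./../.X/O. depth 5

PV length from [X./../.X/O.]: 5 plies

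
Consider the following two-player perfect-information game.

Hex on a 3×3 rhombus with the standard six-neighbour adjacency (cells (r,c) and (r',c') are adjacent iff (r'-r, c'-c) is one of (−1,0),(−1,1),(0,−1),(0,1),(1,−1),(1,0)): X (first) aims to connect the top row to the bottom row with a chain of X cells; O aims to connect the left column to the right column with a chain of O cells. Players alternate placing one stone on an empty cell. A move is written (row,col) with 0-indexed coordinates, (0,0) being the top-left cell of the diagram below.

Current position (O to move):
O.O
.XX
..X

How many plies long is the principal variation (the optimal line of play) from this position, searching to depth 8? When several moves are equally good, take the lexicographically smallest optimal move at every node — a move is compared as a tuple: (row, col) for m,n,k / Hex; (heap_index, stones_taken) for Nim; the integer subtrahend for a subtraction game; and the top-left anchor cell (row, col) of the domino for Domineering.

p1 O@[O.O/.XX/..X]: (0,1)[OOO/.XX/..X]+1* (1,0)[O.O/OXX/..X]-1 (2,0)[O.O/.XX/O.X]-1 (2,1)[O.O/.XX/.OX]-1
p2 X@[OOO/.XX/..X] terminal -1; root [O.O/.XX/..X] d8

PV length from [O.O/.XX/..X]: 1 ply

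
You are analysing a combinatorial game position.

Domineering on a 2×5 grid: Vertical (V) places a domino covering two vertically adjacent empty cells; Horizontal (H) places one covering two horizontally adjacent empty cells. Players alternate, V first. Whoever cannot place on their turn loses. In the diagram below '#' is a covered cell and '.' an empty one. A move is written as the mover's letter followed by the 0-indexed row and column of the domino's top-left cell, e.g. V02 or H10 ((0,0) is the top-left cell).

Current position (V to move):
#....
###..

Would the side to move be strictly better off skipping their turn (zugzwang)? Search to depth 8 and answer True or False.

p1 V@[#..../###..]: V03[#..#./####.]+1* V04[#...#/###.#]-1
p2 H@[#..#./####.]: H01[####./####.]-1*
p3 V@[####./####.]: V04[#####/#####]+1*
p4 H@[#####/#####] terminal -1; root [#..../###..] d8
if V skipped the turn, H would face:
~ p1 H@[#..../###..]: H01[###../###..]-1 H02[#.##./###..]-1 H03[#..##/###..]+1* H13[#..../#####]+1
~ p2 V@[#..##/###..] terminal -1; root [#..../###..] d8
compare (V): move=+1 vs pass=-1

zugzwang(#..../###.., V) = False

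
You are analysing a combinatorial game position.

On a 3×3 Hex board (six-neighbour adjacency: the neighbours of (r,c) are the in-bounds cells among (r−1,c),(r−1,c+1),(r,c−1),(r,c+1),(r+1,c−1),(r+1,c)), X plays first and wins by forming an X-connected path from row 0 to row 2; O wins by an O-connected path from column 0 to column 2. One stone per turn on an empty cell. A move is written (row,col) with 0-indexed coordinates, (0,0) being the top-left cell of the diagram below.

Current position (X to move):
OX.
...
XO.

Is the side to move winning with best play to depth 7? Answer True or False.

ply 1, X at OX./.../XO. | (0,2)=+1→OXX/.../XO.*; (1,0)=+1→OX./X../XO.; (1,1)=+1→OX./.X./XO.; (1,2)=+1→OX./..X/XO.; (2,2)=+1→OX./.../XOX
ply 2, O at OXX/.../XO. | (1,0)=-1→OXX/O../XO.*; (1,1)=-1→OXX/.O./XO.; (1,2)=-1→OXX/..O/XO.; (2,2)=-1→OXX/.../XOO
ply 3, X at OXX/O../XO. | (1,1)=+1→OXX/OX./XO.*; (1,2)=+1→OXX/O.X/XO.; (2,2)=+1→OXX/O../XOX
ply 4: OXX/OX./XO. is terminal -1 (O); from OX./.../XO. depth 7

X winning at [OX./.../XO.]: True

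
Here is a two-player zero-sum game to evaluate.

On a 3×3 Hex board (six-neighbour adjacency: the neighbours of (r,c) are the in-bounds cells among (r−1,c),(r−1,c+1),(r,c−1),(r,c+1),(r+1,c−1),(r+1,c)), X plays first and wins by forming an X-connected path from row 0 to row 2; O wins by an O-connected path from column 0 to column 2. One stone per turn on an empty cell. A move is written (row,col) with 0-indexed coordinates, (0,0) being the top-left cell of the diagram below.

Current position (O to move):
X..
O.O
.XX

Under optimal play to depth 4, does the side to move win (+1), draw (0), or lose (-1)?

ply 1, O at X../O.O/.XX | (0,1)=+1→XO./O.O/.XX*; (0,2)=+1→X.O/O.O/.XX; (1,1)=+1→X../OOO/.XX; (2,0)=-1→X../O.O/OXX
ply 2, X at XO./O.O/.XX | (0,2)=-1→XOX/O.O/.XX*; (1,1)=-1→XO./OXO/.XX; (2,0)=-1→XO./O.O/XXX
ply 3, O at XOX/O.O/.XX | (1,1)=+1→XOX/OOO/.XX*; (2,0)=-1→XOX/O.O/OXX
ply 4: XOX/OOO/.XX is terminal -1 (X); from X../O.O/.XX depth 4

value(X../O.O/.XX, O) = +1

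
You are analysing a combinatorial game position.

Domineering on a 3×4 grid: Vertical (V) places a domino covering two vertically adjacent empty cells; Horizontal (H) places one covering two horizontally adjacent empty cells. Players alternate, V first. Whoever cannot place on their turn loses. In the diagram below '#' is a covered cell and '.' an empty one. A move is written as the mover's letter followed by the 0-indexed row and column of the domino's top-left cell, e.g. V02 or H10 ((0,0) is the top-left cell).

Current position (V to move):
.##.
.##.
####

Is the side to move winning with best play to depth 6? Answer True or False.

V winning at [.##./.##./####]: True

[.##./.##./####] V move#1: V00:+1/###./###./####*, V03:+1/.###/.###/####
[###./###./####] end (terminal -1, H#2); searched .##./.##./#### to 6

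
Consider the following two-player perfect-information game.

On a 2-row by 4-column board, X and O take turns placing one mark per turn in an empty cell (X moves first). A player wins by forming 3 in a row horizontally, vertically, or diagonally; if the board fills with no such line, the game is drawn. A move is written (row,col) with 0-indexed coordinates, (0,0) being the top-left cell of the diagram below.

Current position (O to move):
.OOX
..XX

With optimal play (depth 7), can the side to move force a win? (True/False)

p1 O@[.OOX/..XX]: (0,0)[OOOX/..XX]+1* (1,0)[.OOX/O.XX]-1 (1,1)[.OOX/.OXX]+0
p2 X@[OOOX/..XX] terminal -1; root [.OOX/..XX] d7

O winning at [.OOX/..XX]: True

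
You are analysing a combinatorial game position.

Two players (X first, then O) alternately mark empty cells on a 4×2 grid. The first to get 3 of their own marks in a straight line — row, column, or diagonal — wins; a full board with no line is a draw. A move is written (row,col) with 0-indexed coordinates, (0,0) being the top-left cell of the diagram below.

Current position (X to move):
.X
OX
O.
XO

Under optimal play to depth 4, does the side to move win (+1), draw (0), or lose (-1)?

[.X/OX/O./XO] X move#1: (0,0):+0/XX/OX/O./XO, (2,1):+1/.X/OX/OX/XO*
[.X/OX/OX/XO] end (terminal -1, O#2); searched .X/OX/O./XO to 4

value(.X/OX/O./XO, X) = +1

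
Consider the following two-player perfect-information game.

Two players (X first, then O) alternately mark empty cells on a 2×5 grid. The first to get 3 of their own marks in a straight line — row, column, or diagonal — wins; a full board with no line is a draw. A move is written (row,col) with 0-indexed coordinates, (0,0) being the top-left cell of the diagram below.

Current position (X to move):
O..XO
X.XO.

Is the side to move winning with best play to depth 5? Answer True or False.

p1 X@[O..XO/X.XO.]: (0,1)[OX.XO/X.XO.]+1* (0,2)[O.XXO/X.XO.]+1 (1,1)[O..XO/XXXO.]+1 (1,4)[O..XO/X.XOX]+0
p2 O@[OX.XO/X.XO.]: (0,2)[OXOXO/X.XO.]-1* (1,1)[OX.XO/XOXO.]-1 (1,4)[OX.XO/X.XOO]-1
p3 X@[OXOXO/X.XO.]: (1,1)[OXOXO/XXXO.]+1* (1,4)[OXOXO/X.XOX]+0
p4 O@[OXOXO/XXXO.] terminal -1; root [O..XO/X.XO.] d5

X winning at [O..XO/X.XO.]: True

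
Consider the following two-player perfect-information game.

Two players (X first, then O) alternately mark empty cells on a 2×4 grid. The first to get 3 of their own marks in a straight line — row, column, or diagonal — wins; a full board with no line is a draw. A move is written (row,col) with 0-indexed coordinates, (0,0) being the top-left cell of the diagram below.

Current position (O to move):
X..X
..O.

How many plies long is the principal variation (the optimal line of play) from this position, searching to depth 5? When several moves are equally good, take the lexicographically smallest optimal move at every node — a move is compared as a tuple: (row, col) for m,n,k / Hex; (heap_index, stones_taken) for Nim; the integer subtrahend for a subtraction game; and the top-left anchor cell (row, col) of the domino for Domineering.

p1 O@[X..X/..O.]: (0,1)[XO.X/..O.]+0 (0,2)[X.OX/..O.]+0 (1,0)[X..X/O.O.]+0 (1,1)[X..X/.OO.]+1* (1,3)[X..X/..OO]+0
p2 X@[X..X/.OO.]: (0,1)[XX.X/.OO.]-1* (0,2)[X.XX/.OO.]-1 (1,0)[X..X/XOO.]-1 (1,3)[X..X/.OOX]-1
p3 O@[XX.X/.OO.]: (0,2)[XXOX/.OO.]+1* (1,0)[XX.X/OOO.]+1 (1,3)[XX.X/.OOO]+1
p4 X@[XXOX/.OO.]: (1,0)[XXOX/XOO.]-1* (1,3)[XXOX/.OOX]-1
p5 O@[XXOX/XOO.]: (1,3)[XXOX/XOOO]+1*
p6 X@[XXOX/XOOO] terminal -1; root [X..X/..O.] d5

PV length from [X..X/..O.]: 5 plies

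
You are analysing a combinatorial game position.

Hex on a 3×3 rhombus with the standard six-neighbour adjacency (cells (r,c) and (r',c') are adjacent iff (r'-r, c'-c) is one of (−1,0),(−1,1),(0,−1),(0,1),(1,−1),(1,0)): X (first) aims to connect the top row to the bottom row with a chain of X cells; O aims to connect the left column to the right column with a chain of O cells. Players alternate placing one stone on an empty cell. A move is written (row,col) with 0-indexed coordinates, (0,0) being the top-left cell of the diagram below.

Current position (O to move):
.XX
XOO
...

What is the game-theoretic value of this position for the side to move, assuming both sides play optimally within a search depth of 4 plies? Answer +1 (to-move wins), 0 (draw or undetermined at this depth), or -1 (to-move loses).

value(.XX/XOO/..., O) = +1

p1 O@[.XX/XOO/...]: (0,0)[OXX/XOO/...]-1 (2,0)[.XX/XOO/O..]+1* (2,1)[.XX/XOO/.O.]-1 (2,2)[.XX/XOO/..O]-1
p2 X@[.XX/XOO/O..] terminal -1; root [.XX/XOO/...] d4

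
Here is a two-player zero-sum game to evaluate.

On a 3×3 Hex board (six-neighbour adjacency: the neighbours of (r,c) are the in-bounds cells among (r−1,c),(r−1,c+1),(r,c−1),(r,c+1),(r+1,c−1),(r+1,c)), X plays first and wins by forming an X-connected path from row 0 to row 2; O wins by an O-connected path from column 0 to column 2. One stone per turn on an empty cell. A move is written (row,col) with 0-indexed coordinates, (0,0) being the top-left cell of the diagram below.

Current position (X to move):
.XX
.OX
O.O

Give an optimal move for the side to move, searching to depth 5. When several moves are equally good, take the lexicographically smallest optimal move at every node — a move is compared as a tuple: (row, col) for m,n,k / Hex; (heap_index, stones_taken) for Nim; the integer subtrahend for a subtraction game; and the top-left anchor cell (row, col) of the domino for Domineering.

ply 1, X at .XX/.OX/O.O | (0,0)=-1→XXX/.OX/O.O; (1,0)=-1→.XX/XOX/O.O; (2,1)=+1→.XX/.OX/OXO*
ply 2: .XX/.OX/OXO is terminal -1 (O); from .XX/.OX/O.O depth 5

X's best at [.XX/.OX/O.O]: (2,1)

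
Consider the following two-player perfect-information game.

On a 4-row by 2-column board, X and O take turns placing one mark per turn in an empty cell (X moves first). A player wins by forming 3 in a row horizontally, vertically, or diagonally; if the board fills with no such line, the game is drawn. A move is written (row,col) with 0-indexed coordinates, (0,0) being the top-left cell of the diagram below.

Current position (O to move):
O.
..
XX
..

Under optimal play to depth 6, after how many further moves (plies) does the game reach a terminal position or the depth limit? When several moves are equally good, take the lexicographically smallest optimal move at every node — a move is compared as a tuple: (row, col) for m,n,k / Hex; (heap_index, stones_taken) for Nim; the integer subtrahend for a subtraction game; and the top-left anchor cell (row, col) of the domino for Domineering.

ply 1, O at O./../XX/.. | (0,1)=+0→OO/../XX/..*; (1,0)=-1→O./O./XX/..; (1,1)=+0→O./.O/XX/..; (3,0)=-1→O./../XX/O.; (3,1)=+0→O./../XX/.O
ply 2, X at OO/../XX/.. | (1,0)=+0→OO/X./XX/..*; (1,1)=+0→OO/.X/XX/..; (3,0)=+0→OO/../XX/X.; (3,1)=+0→OO/../XX/.X
ply 3, O at OO/X./XX/.. | (1,1)=-1→OO/XO/XX/..; (3,0)=+0→OO/X./XX/O.*; (3,1)=-1→OO/X./XX/.O
ply 4, X at OO/X./XX/O. | (1,1)=+0→OO/XX/XX/O.*; (3,1)=+0→OO/X./XX/OX
ply 5, O at OO/XX/XX/O. | (3,1)=+0→OO/XX/XX/OO*
ply 6: OO/XX/XX/OO is terminal +0 (X); from O./../XX/.. depth 6

PV length from [O./../XX/..]: 5 plies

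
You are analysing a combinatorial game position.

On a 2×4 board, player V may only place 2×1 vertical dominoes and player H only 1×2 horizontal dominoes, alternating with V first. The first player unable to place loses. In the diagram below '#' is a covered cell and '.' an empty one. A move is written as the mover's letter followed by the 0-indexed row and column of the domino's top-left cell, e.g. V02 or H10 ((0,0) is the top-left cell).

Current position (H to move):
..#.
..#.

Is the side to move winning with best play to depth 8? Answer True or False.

H winning at [..#./..#.]: True

ply 1, H at ..#./..#. | H00=+1→###./..#.*; H10=+1→..#./###.
ply 2, V at ###./..#. | V03=-1→####/..##*
ply 3, H at ####/..## | H10=+1→####/####*
ply 4: ####/#### is terminal -1 (V); from ..#./..#. depth 8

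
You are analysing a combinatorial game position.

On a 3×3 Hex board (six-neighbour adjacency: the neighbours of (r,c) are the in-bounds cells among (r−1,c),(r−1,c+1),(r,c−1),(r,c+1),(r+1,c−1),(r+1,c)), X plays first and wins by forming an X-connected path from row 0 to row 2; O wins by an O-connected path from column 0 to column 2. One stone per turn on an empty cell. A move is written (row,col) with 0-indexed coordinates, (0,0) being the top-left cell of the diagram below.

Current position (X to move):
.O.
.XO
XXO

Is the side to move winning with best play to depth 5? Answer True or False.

X winning at [.O./.XO/XXO]: True

[.O./.XO/XXO] X move#1: (0,0):+1/XO./.XO/XXO*, (0,2):+1/.OX/.XO/XXO, (1,0):+1/.O./XXO/XXO
[XO./.XO/XXO] O move#2: (0,2):-1/XOO/.XO/XXO*, (1,0):-1/XO./OXO/XXO
[XOO/.XO/XXO] X move#3: (1,0):+1/XOO/XXO/XXO*
[XOO/XXO/XXO] end (terminal -1, O#4); searched .O./.XO/XXO to 5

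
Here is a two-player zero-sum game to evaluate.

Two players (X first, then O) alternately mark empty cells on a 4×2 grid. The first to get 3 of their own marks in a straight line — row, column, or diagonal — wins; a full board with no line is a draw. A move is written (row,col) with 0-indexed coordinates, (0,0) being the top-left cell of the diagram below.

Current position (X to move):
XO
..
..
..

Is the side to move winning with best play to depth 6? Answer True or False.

X winning at [XO/../../..]: False

p1 X@[XO/../../..]: (1,0)[XO/X./../..]+0* (1,1)[XO/.X/../..]+0 (2,0)[XO/../X./..]+0 (2,1)[XO/../.X/..]+0 (3,0)[XO/../../X.]+0 (3,1)[XO/../../.X]+0
p2 O@[XO/X./../..]: (1,1)[XO/XO/../..]-1 (2,0)[XO/X./O./..]+0* (2,1)[XO/X./.O/..]-1 (3,0)[XO/X./../O.]-1 (3,1)[XO/X./../.O]-1
p3 X@[XO/X./O./..]: (1,1)[XO/XX/O./..]+0* (2,1)[XO/X./OX/..]+0 (3,0)[XO/X./O./X.]+0 (3,1)[XO/X./O./.X]+0
p4 O@[XO/XX/O./..]: (2,1)[XO/XX/OO/..]+0* (3,0)[XO/XX/O./O.]+0 (3,1)[XO/XX/O./.O]+0
p5 X@[XO/XX/OO/..]: (3,0)[XO/XX/OO/X.]+0* (3,1)[XO/XX/OO/.X]+0
p6 O@[XO/XX/OO/X.]: (3,1)[XO/XX/OO/XO]+0*
p7 X@[XO/XX/OO/XO] terminal +0; root [XO/../../..] d6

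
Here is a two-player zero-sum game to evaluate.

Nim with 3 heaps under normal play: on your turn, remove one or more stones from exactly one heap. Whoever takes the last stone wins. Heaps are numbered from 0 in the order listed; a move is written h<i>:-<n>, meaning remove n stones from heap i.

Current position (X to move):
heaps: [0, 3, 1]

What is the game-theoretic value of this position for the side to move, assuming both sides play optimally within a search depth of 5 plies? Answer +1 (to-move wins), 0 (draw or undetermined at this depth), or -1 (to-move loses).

value((0,3,1), X) = +1

p1 X@[(0,3,1)]: h1:-1[(0,2,1)]-1 h1:-2[(0,1,1)]+1* h1:-3[(0,0,1)]-1 h2:-1[(0,3,0)]-1
p2 O@[(0,1,1)]: h1:-1[(0,0,1)]-1* h2:-1[(0,1,0)]-1
p3 X@[(0,0,1)]: h2:-1[(0,0,0)]+1*
p4 O@[(0,0,0)] terminal -1; root [(0,3,1)] d5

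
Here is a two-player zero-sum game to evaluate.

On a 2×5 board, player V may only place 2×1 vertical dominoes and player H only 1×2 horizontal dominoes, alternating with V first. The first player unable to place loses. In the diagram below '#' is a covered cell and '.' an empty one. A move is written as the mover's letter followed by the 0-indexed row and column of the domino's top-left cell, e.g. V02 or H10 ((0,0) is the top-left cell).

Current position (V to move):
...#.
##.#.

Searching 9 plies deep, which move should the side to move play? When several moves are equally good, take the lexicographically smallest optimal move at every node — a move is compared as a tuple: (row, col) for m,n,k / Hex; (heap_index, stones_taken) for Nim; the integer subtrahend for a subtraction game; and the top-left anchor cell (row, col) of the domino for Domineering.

V's best at [...#./##.#.]: V02

[...#./##.#.] V move#1: V02:+1/..##./####.*, V04:-1/...##/##.##
[..##./####.] H move#2: H00:-1/####./####.*
[####./####.] V move#3: V04:+1/#####/#####*
[#####/#####] end (terminal -1, H#4); searched ...#./##.#. to 9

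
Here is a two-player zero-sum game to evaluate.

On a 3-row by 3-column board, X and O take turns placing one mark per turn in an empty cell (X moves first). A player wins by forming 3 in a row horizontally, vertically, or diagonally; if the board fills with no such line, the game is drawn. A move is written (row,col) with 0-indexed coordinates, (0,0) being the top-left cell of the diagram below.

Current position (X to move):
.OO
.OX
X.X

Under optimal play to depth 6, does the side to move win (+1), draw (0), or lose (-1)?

value(.OO/.OX/X.X, X) = +1

p1 X@[.OO/.OX/X.X]: (0,0)[XOO/.OX/X.X]-1 (1,0)[.OO/XOX/X.X]-1 (2,1)[.OO/.OX/XXX]+1*
p2 O@[.OO/.OX/XXX] terminal -1; root [.OO/.OX/X.X] d6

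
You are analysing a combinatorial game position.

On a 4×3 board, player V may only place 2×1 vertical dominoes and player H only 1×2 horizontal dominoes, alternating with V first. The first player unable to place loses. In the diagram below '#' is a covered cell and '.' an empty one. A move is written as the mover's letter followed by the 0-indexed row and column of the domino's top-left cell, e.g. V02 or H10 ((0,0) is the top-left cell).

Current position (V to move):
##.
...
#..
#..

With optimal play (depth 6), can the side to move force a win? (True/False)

V winning at [##./.../#../#..]: True

ply 1, V at ##./.../#../#.. | V02=-1→###/..#/#../#..; V11=+1→##./.#./##./#..*; V12=+1→##./..#/#.#/#..; V21=+1→##./.../##./##.; V22=+1→##./.../#.#/#.#
ply 2, H at ##./.#./##./#.. | H31=-1→##./.#./##./###*
ply 3, V at ##./.#./##./### | V02=+1→###/.##/##./###*; V12=+1→##./.##/###/###
ply 4: ###/.##/##./### is terminal -1 (H); from ##./.../#../#.. depth 6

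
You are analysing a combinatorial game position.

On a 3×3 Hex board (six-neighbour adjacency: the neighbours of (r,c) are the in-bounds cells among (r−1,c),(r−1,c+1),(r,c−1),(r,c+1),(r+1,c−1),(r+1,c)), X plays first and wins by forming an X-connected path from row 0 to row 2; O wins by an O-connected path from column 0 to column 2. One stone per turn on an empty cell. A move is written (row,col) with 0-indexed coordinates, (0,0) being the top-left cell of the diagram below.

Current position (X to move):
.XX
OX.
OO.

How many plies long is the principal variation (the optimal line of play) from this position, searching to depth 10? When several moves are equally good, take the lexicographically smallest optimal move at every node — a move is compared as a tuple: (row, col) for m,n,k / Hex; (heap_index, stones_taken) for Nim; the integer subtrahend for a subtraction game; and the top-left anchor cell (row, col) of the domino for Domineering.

ply 1, X at .XX/OX./OO. | (0,0)=-1→XXX/OX./OO.*; (1,2)=-1→.XX/OXX/OO.; (2,2)=-1→.XX/OX./OOX
ply 2, O at XXX/OX./OO. | (1,2)=+1→XXX/OXO/OO.*; (2,2)=+1→XXX/OX./OOO
ply 3: XXX/OXO/OO. is terminal -1 (X); from .XX/OX./OO. depth 10

PV length from [.XX/OX./OO.]: 2 plies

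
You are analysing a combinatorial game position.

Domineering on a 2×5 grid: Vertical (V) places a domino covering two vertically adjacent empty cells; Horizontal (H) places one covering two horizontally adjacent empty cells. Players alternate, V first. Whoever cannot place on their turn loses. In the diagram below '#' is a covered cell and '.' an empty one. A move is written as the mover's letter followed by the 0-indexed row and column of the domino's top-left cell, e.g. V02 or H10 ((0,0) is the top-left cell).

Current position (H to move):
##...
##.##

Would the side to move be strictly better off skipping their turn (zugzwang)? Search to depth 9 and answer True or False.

[##.../##.##] H move#1: H02:+1/####./##.##*, H03:-1/##.##/##.##
[####./##.##] end (terminal -1, V#2); searched ##.../##.## to 9
pass branch (V moves first from the same position):
  | [##.../##.##] V move#1: V02:-1/###../#####*
  | [###../#####] H move#2: H03:+1/#####/#####*
  | [#####/#####] end (terminal -1, V#3); searched ##.../##.## to 9
H moving scores +1; H passing scores +1

zugzwang(##.../##.##, H) = False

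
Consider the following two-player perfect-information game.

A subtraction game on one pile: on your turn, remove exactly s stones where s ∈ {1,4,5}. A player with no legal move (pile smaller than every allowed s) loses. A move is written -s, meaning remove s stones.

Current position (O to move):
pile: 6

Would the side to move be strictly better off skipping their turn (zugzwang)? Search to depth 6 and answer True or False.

zugzwang(6, O) = False

p1 O@[6]: -1[5]-1 -4[2]+1* -5[1]-1
p2 X@[2]: -1[1]-1*
p3 O@[1]: -1[0]+1*
p4 X@[0] terminal -1; root [6] d6
suppose O passes — search the same position with X to move:
pass> p1 X@[6]: -1[5]-1 -4[2]+1* -5[1]-1
pass> p2 O@[2]: -1[1]-1*
pass> p3 X@[1]: -1[0]+1*
pass> p4 O@[0] terminal -1; root [6] d6
for O: play +1, pass -1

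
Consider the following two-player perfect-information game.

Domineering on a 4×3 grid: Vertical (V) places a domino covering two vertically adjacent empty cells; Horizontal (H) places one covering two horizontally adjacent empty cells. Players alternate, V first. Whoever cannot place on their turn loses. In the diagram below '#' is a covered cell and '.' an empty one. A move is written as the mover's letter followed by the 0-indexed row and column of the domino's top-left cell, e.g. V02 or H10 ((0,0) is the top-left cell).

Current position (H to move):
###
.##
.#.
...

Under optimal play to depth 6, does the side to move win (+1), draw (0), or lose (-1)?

value(###/.##/.#./..., H) = -1

ply 1, H at ###/.##/.#./... | H30=-1→###/.##/.#./##.*; H31=-1→###/.##/.#./.##
ply 2, V at ###/.##/.#./##. | V10=+1→###/###/##./##.*; V22=+1→###/.##/.##/###
ply 3: ###/###/##./##. is terminal -1 (H); from ###/.##/.#./... depth 6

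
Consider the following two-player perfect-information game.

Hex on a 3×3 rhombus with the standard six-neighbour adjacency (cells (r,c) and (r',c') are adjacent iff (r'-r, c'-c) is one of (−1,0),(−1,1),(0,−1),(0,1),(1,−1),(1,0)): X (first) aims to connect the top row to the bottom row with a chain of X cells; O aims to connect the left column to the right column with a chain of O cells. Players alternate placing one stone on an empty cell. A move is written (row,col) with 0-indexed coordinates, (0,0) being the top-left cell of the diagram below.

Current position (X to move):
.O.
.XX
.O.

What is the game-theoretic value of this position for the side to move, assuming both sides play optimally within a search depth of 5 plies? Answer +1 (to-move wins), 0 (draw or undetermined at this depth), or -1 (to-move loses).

value(.O./.XX/.O., X) = +1

ply 1, X at .O./.XX/.O. | (0,0)=+1→XO./.XX/.O.*; (0,2)=+1→.OX/.XX/.O.; (1,0)=+1→.O./XXX/.O.; (2,0)=-1→.O./.XX/XO.; (2,2)=-1→.O./.XX/.OX
ply 2, O at XO./.XX/.O. | (0,2)=-1→XOO/.XX/.O.*; (1,0)=-1→XO./OXX/.O.; (2,0)=-1→XO./.XX/OO.; (2,2)=-1→XO./.XX/.OO
ply 3, X at XOO/.XX/.O. | (1,0)=+1→XOO/XXX/.O.*; (2,0)=-1→XOO/.XX/XO.; (2,2)=-1→XOO/.XX/.OX
ply 4, O at XOO/XXX/.O. | (2,0)=-1→XOO/XXX/OO.*; (2,2)=-1→XOO/XXX/.OO
ply 5, X at XOO/XXX/OO. | (2,2)=+1→XOO/XXX/OOX*
ply 6: XOO/XXX/OOX is terminal -1 (O); from .O./.XX/.O. depth 5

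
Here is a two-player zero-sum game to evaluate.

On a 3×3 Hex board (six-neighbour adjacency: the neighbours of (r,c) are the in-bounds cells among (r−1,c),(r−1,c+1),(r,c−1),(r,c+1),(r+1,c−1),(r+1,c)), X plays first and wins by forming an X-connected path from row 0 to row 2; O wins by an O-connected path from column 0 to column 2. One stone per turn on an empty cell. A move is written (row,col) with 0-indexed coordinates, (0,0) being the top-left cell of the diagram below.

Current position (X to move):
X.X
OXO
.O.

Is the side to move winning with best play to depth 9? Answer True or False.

ply 1, X at X.X/OXO/.O. | (0,1)=-1→XXX/OXO/.O.; (2,0)=+1→X.X/OXO/XO.*; (2,2)=-1→X.X/OXO/.OX
ply 2: X.X/OXO/XO. is terminal -1 (O); from X.X/OXO/.O. depth 9

X winning at [X.X/OXO/.O.]: True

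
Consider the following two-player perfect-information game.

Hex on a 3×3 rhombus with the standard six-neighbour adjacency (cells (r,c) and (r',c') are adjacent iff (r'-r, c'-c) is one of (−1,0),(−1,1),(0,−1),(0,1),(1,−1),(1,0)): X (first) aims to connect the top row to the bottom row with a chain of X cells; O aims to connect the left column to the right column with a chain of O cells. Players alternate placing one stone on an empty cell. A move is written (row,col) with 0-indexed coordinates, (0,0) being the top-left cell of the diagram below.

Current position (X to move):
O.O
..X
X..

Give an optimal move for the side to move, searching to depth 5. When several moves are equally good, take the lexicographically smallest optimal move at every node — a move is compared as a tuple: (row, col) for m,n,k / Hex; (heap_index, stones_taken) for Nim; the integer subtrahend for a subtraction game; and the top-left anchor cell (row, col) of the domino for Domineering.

ply 1, X at O.O/..X/X.. | (0,1)=+1→OXO/..X/X..*; (1,0)=-1→O.O/X.X/X..; (1,1)=-1→O.O/.XX/X..; (2,1)=-1→O.O/..X/XX.; (2,2)=-1→O.O/..X/X.X
ply 2, O at OXO/..X/X.. | (1,0)=-1→OXO/O.X/X..*; (1,1)=-1→OXO/.OX/X..; (2,1)=-1→OXO/..X/XO.; (2,2)=-1→OXO/..X/X.O
ply 3, X at OXO/O.X/X.. | (1,1)=+1→OXO/OXX/X..*; (2,1)=-1→OXO/O.X/XX.; (2,2)=-1→OXO/O.X/X.X
ply 4: OXO/OXX/X.. is terminal -1 (O); from O.O/..X/X.. depth 5

X's best at [O.O/..X/X..]: (0,1)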